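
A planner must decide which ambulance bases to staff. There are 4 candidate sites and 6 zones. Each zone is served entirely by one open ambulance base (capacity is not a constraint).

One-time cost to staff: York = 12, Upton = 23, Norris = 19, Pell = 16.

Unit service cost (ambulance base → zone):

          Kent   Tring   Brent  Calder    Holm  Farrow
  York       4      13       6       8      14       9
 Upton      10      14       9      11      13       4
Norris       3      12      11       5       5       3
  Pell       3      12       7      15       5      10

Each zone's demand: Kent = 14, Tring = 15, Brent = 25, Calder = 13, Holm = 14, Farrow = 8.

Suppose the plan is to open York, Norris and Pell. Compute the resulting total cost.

Total cost: 578

Each zone is assigned to its cheapest site among the open ones.
{York, Norris, Pell}: Kent→Norris 3·14=42, Tring→Norris 12·15=180, Brent→York 6·25=150, Calder→Norris 5·13=65, Holm→Norris 5·14=70, Farrow→Norris 3·8=24. Service 531; fixed 47; total 578.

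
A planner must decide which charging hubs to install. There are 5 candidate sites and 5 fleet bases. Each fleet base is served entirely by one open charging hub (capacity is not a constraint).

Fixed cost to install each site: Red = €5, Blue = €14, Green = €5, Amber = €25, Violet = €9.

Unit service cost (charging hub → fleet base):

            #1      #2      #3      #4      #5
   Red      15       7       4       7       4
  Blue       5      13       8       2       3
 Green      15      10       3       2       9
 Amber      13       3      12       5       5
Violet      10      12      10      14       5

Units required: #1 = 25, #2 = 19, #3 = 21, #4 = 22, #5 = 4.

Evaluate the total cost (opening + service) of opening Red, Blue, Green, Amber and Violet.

Each fleet base is assigned to its cheapest site among the open ones.
{Red, Blue, Green, Amber, Violet}: #1→Blue 5·25=125, #2→Amber 3·19=57, #3→Green 3·21=63, #4→Blue 2·22=44, #5→Blue 3·4=12. Service 301; fixed 58; total 359.

Total cost: 359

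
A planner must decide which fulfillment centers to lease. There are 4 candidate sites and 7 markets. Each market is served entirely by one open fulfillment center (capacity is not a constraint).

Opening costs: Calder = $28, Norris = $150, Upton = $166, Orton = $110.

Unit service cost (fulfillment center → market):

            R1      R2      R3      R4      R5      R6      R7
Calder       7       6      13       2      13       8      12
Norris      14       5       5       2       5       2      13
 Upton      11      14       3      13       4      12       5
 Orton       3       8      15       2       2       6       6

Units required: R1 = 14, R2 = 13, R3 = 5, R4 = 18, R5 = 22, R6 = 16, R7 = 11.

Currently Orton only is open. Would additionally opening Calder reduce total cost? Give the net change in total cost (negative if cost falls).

Yes — net change −8 (cost falls by 8).

Current service cost with {Orton}: 463.
Adding Calder: each market re-picks its cheapest; new service cost 427, saving 36.
Extra fixed cost: 28. Net change = 28 − 36 = -8.
(Totals: 573 → 565.)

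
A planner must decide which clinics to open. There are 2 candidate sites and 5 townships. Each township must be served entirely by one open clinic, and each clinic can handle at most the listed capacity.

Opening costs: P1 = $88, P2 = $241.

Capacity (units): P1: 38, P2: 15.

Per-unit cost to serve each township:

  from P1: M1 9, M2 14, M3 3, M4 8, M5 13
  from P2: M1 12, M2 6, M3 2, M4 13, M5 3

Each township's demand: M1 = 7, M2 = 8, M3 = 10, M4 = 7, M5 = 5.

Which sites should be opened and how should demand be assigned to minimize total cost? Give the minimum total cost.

Open {P1}: M1→P1 9·7=63, M2→P1 14·8=112, M3→P1 3·10=30, M4→P1 8·7=56, M5→P1 13·5=65.
Loads: P1 carries 37/38. Service 326; fixed 88; total 414.
Next best feasible plan costs 541.

Minimum total cost: 414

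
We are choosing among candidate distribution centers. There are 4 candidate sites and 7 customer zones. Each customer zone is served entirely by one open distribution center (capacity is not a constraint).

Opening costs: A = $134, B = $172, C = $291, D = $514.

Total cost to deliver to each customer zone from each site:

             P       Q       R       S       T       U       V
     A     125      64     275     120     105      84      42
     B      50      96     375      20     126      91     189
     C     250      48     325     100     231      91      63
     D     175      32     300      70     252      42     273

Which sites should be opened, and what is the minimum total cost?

Open A and B; minimum total cost 946.

For any fixed open set, each customer zone goes to its cheapest open site; total = fixed + service.
{A, B}: P→B 50, Q→A 64, R→A 275, S→B 20, T→A 105, U→A 84, V→A 42. Service 640; fixed 306; total 946.
{A}: service 815 + fixed 134 = 949
{B}: service 947 + fixed 172 = 1119
{A, B, C, D}: P→B 50, Q→D 32, R→A 275, S→B 20, T→A 105, U→D 42, V→A 42. Service 566; fixed 1111; total 1677.
No other subset beats 946.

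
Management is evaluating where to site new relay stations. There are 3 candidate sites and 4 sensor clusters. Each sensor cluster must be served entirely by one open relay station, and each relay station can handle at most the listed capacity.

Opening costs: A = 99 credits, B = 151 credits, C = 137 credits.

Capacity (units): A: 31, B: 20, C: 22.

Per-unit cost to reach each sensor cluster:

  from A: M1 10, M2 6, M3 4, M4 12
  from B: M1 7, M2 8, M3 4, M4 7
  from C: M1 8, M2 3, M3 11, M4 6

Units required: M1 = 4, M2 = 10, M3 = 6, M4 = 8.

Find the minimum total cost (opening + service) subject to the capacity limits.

Minimum total cost: 319

Open {A}: M1→A 10·4=40, M2→A 6·10=60, M3→A 4·6=24, M4→A 12·8=96.
Loads: A carries 28/31. Service 220; fixed 99; total 319.
Next best feasible plan costs 370.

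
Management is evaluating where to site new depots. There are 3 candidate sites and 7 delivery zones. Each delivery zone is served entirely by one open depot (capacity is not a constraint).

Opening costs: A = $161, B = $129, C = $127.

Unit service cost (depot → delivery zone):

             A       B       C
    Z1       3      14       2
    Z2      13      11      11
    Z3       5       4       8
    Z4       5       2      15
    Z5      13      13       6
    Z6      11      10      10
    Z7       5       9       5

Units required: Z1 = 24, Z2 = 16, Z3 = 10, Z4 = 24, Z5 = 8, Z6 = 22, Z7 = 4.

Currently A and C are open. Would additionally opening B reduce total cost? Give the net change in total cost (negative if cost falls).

No — net change +47 (cost rises by 47).

Current service cost with {A, C}: 682.
Adding B: each delivery zone re-picks its cheapest; new service cost 600, saving 82.
Extra fixed cost: 129. Net change = 129 − 82 = 47.
(Totals: 970 → 1017.)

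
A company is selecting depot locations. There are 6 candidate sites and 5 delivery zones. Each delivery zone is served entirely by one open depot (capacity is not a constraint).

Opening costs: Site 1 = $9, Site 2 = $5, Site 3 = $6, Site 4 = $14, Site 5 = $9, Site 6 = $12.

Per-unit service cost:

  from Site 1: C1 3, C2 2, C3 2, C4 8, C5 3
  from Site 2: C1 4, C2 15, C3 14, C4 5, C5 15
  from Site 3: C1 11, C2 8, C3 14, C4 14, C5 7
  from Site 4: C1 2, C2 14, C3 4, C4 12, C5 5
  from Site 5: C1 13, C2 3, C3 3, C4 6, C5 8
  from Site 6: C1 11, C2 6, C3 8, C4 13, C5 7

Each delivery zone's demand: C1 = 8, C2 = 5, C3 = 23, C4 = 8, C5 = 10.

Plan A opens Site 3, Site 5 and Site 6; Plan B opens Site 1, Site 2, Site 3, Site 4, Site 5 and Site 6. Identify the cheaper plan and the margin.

Plan A: {Site 3, Site 5, Site 6}: C1→Site 3 11·8=88, C2→Site 5 3·5=15, C3→Site 5 3·23=69, C4→Site 5 6·8=48, C5→Site 3 7·10=70. Service 290; fixed 27; total 317.
Plan B: {Site 1, Site 2, Site 3, Site 4, Site 5, Site 6}: C1→Site 4 2·8=16, C2→Site 1 2·5=10, C3→Site 1 2·23=46, C4→Site 2 5·8=40, C5→Site 1 3·10=30. Service 142; fixed 55; total 197.
Difference: |317 − 197| = 120.

Plan B is cheaper by 120.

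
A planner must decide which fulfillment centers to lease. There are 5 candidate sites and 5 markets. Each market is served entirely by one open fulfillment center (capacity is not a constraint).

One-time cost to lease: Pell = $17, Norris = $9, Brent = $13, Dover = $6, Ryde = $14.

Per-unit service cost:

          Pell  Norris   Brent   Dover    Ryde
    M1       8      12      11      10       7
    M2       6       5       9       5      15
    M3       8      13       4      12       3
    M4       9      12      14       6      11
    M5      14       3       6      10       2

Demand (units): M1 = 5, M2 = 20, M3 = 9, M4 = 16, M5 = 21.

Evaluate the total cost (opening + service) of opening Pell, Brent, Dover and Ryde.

Each market is assigned to its cheapest site among the open ones.
{Pell, Brent, Dover, Ryde}: M1→Ryde 7·5=35, M2→Dover 5·20=100, M3→Ryde 3·9=27, M4→Dover 6·16=96, M5→Ryde 2·21=42. Service 300; fixed 50; total 350.

Total cost: 350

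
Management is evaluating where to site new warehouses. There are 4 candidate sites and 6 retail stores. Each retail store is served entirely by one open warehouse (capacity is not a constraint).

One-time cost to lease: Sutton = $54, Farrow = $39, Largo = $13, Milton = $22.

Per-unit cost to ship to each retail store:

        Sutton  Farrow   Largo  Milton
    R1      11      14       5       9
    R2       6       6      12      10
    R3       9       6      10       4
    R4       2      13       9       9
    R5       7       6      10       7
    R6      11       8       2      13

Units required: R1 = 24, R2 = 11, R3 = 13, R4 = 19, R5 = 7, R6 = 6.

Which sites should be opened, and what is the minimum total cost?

Open Sutton, Largo and Milton; minimum total cost 426.

For any fixed open set, each retail store goes to its cheapest open site; total = fixed + service.
{Sutton, Largo, Milton}: R1→Largo 5·24=120, R2→Sutton 6·11=66, R3→Milton 4·13=52, R4→Sutton 2·19=38, R5→Sutton 7·7=49, R6→Largo 2·6=12. Service 337; fixed 89; total 426.
{Sutton, Farrow, Largo, Milton}: R1→Largo 5·24=120, R2→Sutton 6·11=66, R3→Milton 4·13=52, R4→Sutton 2·19=38, R5→Farrow 6·7=42, R6→Largo 2·6=12. Service 330; fixed 128; total 458.
{Sutton, Farrow, Largo}: R1→Largo 5·24=120, R2→Sutton 6·11=66, R3→Farrow 6·13=78, R4→Sutton 2·19=38, R5→Farrow 6·7=42, R6→Largo 2·6=12. Service 356; fixed 106; total 462.
{Largo}: service 635 + fixed 13 = 648
No other subset beats 426.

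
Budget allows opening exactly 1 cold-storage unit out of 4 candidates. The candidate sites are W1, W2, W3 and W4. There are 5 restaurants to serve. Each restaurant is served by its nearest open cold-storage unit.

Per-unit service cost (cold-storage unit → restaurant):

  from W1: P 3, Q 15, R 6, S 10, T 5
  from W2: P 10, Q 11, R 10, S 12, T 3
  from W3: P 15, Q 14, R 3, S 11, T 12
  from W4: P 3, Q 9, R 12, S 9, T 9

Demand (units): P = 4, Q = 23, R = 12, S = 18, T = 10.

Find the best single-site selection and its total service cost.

Choose W4 only; total service cost 615.

With exactly 1 open, each restaurant uses its cheapest among the chosen.
{W4}: P→W4 3·4=12, Q→W4 9·23=207, R→W4 12·12=144, S→W4 9·18=162, T→W4 9·10=90. Service cost 615.
{W1}: service cost 659
{W2}: service cost 659
Among all 4 size-1 choices, {W4} is lowest.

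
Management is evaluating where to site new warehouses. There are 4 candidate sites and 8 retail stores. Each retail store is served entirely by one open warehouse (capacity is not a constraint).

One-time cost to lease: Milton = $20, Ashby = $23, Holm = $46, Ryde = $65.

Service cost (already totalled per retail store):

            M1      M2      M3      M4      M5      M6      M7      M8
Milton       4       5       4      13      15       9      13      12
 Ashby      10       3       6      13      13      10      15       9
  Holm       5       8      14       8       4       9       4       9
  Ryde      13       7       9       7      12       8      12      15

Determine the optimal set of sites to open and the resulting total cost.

For any fixed open set, each retail store goes to its cheapest open site; total = fixed + service.
{Milton}: M1→Milton 4, M2→Milton 5, M3→Milton 4, M4→Milton 13, M5→Milton 15, M6→Milton 9, M7→Milton 13, M8→Milton 12. Service 75; fixed 20; total 95.
{Ashby}: service 79 + fixed 23 = 102
{Holm}: service 61 + fixed 46 = 107
{Milton, Ashby, Holm, Ryde}: M1→Milton 4, M2→Ashby 3, M3→Milton 4, M4→Ryde 7, M5→Holm 4, M6→Ryde 8, M7→Holm 4, M8→Ashby 9. Service 43; fixed 154; total 197.
No other subset beats 95.

Open Milton only; minimum total cost 95.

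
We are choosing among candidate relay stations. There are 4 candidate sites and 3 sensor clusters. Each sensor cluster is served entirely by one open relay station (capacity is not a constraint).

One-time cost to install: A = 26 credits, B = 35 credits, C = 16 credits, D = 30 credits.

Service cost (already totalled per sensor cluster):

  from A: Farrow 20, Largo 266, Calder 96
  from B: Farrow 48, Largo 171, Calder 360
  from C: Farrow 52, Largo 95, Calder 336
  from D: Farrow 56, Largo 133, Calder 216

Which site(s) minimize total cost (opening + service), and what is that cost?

For any fixed open set, each sensor cluster goes to its cheapest open site; total = fixed + service.
{A, C}: Farrow→A 20, Largo→C 95, Calder→A 96. Service 211; fixed 42; total 253.
{A, C, D}: service 211 + fixed 72 = 283
{A, B, C}: service 211 + fixed 77 = 288
{A, B, C, D}: service 211 + fixed 107 = 318
(All 15 nonempty subsets were checked; A and C is lowest.)

Open A and C; minimum total cost 253.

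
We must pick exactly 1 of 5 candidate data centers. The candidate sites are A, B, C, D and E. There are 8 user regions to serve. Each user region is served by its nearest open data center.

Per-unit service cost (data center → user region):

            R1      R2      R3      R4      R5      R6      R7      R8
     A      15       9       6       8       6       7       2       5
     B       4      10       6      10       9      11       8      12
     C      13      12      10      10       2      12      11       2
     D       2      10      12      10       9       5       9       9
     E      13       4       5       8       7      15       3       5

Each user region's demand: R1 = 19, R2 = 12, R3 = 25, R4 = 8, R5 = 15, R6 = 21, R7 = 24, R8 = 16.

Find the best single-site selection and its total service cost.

With exactly 1 open, each user region uses its cheapest among the chosen.
{A}: R1→A 15·19=285, R2→A 9·12=108, R3→A 6·25=150, R4→A 8·8=64, R5→A 6·15=90, R6→A 7·21=147, R7→A 2·24=48, R8→A 5·16=80. Service cost 972.
{E}: service cost 1056
{D}: service cost 1138
Among all 5 size-1 choices, {A} is lowest.

Choose A only; total service cost 972.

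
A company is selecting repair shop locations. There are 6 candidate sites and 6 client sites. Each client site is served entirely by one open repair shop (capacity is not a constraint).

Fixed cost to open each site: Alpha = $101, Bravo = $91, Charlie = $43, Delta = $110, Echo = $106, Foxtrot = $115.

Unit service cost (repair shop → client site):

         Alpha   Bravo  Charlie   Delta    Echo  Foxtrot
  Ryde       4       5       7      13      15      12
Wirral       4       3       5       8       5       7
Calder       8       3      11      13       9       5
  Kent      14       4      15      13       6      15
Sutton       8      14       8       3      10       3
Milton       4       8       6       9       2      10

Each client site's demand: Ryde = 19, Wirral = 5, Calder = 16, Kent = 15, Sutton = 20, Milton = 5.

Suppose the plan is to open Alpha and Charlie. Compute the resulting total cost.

Each client site is assigned to its cheapest site among the open ones.
{Alpha, Charlie}: Ryde→Alpha 4·19=76, Wirral→Alpha 4·5=20, Calder→Alpha 8·16=128, Kent→Alpha 14·15=210, Sutton→Alpha 8·20=160, Milton→Alpha 4·5=20. Service 614; fixed 144; total 758.

Total cost: 758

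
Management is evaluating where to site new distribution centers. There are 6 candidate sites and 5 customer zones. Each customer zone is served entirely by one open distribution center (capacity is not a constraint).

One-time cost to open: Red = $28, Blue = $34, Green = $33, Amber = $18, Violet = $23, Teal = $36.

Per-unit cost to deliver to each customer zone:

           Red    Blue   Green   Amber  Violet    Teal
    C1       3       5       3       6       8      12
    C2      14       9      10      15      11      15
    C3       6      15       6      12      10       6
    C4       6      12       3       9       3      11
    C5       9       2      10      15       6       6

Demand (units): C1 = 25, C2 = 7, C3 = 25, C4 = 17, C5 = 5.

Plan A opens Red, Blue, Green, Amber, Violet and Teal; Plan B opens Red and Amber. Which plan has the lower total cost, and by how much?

Plan B is cheaper by 5.

Plan A: {Red, Blue, Green, Amber, Violet, Teal}: C1→Red 3·25=75, C2→Blue 9·7=63, C3→Red 6·25=150, C4→Green 3·17=51, C5→Blue 2·5=10. Service 349; fixed 172; total 521.
Plan B: {Red, Amber}: C1→Red 3·25=75, C2→Red 14·7=98, C3→Red 6·25=150, C4→Red 6·17=102, C5→Red 9·5=45. Service 470; fixed 46; total 516.
Difference: |521 − 516| = 5.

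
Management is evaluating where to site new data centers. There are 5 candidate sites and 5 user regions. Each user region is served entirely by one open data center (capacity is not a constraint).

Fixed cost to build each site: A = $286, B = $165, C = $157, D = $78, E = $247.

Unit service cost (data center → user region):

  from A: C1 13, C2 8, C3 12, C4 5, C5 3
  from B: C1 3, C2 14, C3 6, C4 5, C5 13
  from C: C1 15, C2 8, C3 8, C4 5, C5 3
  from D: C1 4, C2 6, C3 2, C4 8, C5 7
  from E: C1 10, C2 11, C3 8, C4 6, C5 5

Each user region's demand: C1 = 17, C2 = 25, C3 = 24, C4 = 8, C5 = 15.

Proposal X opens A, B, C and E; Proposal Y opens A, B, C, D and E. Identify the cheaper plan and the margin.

Proposal X: {A, B, C, E}: C1→B 3·17=51, C2→A 8·25=200, C3→B 6·24=144, C4→A 5·8=40, C5→A 3·15=45. Service 480; fixed 855; total 1335.
Proposal Y: {A, B, C, D, E}: C1→B 3·17=51, C2→D 6·25=150, C3→D 2·24=48, C4→A 5·8=40, C5→A 3·15=45. Service 334; fixed 933; total 1267.
Difference: |1335 − 1267| = 68.

Proposal Y is cheaper by 68.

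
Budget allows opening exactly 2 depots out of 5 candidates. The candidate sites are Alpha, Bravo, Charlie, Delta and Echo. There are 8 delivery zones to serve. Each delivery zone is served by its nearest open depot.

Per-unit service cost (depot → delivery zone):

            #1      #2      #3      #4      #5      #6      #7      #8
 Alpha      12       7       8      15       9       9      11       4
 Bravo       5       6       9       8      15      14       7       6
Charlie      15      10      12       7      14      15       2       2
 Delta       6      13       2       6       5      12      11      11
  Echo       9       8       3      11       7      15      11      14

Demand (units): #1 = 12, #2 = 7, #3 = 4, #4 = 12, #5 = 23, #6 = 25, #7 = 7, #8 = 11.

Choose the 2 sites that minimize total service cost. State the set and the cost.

Choose Alpha and Delta; total service cost 662.

With exactly 2 open, each delivery zone uses its cheapest among the chosen.
{Alpha, Delta}: #1→Delta 6·12=72, #2→Alpha 7·7=49, #3→Delta 2·4=8, #4→Delta 6·12=72, #5→Delta 5·23=115, #6→Alpha 9·25=225, #7→Alpha 11·7=77, #8→Alpha 4·11=44. Service cost 662.
{Charlie, Delta}: service cost 673
{Bravo, Delta}: service cost 712
Among all 10 size-2 choices, {Alpha, Delta} is lowest.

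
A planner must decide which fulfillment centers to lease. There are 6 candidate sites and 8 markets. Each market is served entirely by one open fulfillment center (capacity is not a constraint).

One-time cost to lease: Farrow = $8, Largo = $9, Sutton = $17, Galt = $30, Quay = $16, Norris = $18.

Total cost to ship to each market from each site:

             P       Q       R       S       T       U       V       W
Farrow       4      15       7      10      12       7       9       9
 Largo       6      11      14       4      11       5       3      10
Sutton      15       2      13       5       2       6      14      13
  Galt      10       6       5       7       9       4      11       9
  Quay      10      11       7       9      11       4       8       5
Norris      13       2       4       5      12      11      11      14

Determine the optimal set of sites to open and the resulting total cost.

For any fixed open set, each market goes to its cheapest open site; total = fixed + service.
{Farrow, Sutton}: P→Farrow 4, Q→Sutton 2, R→Farrow 7, S→Sutton 5, T→Sutton 2, U→Sutton 6, V→Farrow 9, W→Farrow 9. Service 44; fixed 25; total 69.
{Farrow, Largo, Sutton}: service 36 + fixed 34 = 70
{Farrow, Largo}: P→Farrow 4, Q→Largo 11, R→Farrow 7, S→Largo 4, T→Largo 11, U→Largo 5, V→Largo 3, W→Farrow 9. Service 54; fixed 17; total 71.
{Farrow, Largo, Sutton, Galt, Quay, Norris}: P→Farrow 4, Q→Sutton 2, R→Norris 4, S→Largo 4, T→Sutton 2, U→Galt 4, V→Largo 3, W→Quay 5. Service 28; fixed 98; total 126.
No other subset beats 69.

Open Farrow and Sutton; minimum total cost 69.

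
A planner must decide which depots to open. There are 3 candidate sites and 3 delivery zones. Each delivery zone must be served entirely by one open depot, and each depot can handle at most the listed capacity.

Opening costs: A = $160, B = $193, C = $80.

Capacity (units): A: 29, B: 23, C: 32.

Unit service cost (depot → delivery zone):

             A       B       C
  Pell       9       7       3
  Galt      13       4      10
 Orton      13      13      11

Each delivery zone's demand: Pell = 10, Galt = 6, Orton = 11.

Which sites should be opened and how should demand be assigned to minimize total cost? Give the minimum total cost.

Minimum total cost: 291

Open {C}: Pell→C 3·10=30, Galt→C 10·6=60, Orton→C 11·11=121.
Loads: C carries 27/32. Service 211; fixed 80; total 291.
Next best feasible plan costs 448.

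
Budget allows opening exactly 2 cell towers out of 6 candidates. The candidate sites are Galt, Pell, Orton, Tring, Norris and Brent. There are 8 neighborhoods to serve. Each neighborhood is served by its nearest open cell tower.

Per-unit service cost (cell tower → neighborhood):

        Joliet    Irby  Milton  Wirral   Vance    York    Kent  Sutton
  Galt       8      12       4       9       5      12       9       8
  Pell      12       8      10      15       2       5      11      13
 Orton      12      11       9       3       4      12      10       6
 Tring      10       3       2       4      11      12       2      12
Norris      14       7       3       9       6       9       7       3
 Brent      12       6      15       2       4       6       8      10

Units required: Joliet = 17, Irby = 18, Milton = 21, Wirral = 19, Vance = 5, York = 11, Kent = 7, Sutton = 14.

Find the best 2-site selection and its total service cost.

With exactly 2 open, each neighborhood uses its cheapest among the chosen.
{Tring, Norris}: Joliet→Tring 10·17=170, Irby→Tring 3·18=54, Milton→Tring 2·21=42, Wirral→Tring 4·19=76, Vance→Norris 6·5=30, York→Norris 9·11=99, Kent→Tring 2·7=14, Sutton→Norris 3·14=42. Service cost 527.
{Tring, Brent}: service cost 544
{Orton, Tring}: service cost 573
Among all 15 size-2 choices, {Tring, Norris} is lowest.

Choose Tring and Norris; total service cost 527.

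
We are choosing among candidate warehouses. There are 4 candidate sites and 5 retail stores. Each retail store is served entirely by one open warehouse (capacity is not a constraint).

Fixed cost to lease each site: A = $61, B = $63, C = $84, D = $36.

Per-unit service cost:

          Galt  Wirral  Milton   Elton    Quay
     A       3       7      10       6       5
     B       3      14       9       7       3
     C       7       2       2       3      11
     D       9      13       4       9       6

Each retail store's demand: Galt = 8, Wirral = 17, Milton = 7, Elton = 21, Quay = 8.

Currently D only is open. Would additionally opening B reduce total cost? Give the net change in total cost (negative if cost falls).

Current service cost with {D}: 558.
Adding B: each retail store re-picks its cheapest; new service cost 444, saving 114.
Extra fixed cost: 63. Net change = 63 − 114 = -51.
(Totals: 594 → 543.)

Yes — net change −51 (cost falls by 51).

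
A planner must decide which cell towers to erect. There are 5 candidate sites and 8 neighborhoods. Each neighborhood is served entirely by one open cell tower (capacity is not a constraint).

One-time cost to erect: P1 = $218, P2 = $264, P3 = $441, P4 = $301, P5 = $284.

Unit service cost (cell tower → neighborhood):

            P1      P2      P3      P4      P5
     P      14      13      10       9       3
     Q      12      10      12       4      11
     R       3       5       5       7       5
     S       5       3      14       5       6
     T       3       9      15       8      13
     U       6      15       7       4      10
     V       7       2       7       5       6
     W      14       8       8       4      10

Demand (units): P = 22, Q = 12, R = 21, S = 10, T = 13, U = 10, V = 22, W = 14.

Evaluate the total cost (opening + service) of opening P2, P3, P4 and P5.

Total cost: 1783

Each neighborhood is assigned to its cheapest site among the open ones.
{P2, P3, P4, P5}: P→P5 3·22=66, Q→P4 4·12=48, R→P2 5·21=105, S→P2 3·10=30, T→P4 8·13=104, U→P4 4·10=40, V→P2 2·22=44, W→P4 4·14=56. Service 493; fixed 1290; total 1783.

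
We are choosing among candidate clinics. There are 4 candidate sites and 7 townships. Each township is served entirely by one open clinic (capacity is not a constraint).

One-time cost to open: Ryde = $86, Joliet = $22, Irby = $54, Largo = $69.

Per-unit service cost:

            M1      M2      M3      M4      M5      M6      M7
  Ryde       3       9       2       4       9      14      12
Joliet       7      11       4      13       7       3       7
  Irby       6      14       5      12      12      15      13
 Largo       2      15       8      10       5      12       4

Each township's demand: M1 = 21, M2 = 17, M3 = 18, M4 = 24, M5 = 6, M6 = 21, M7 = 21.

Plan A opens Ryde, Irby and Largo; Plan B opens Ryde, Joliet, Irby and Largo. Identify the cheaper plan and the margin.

Plan A: {Ryde, Irby, Largo}: M1→Largo 2·21=42, M2→Ryde 9·17=153, M3→Ryde 2·18=36, M4→Ryde 4·24=96, M5→Largo 5·6=30, M6→Largo 12·21=252, M7→Largo 4·21=84. Service 693; fixed 209; total 902.
Plan B: {Ryde, Joliet, Irby, Largo}: M1→Largo 2·21=42, M2→Ryde 9·17=153, M3→Ryde 2·18=36, M4→Ryde 4·24=96, M5→Largo 5·6=30, M6→Joliet 3·21=63, M7→Largo 4·21=84. Service 504; fixed 231; total 735.
Difference: |902 − 735| = 167.

Plan B is cheaper by 167.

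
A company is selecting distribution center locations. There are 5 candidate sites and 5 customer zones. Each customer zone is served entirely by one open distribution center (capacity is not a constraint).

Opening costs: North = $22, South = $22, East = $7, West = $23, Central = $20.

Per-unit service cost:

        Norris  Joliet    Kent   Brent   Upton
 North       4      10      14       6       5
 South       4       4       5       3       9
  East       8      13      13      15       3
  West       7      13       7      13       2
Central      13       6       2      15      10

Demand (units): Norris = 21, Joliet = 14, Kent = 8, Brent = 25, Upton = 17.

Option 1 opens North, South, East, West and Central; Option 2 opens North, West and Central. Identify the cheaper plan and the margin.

Option 1: {North, South, East, West, Central}: Norris→North 4·21=84, Joliet→South 4·14=56, Kent→Central 2·8=16, Brent→South 3·25=75, Upton→West 2·17=34. Service 265; fixed 94; total 359.
Option 2: {North, West, Central}: Norris→North 4·21=84, Joliet→Central 6·14=84, Kent→Central 2·8=16, Brent→North 6·25=150, Upton→West 2·17=34. Service 368; fixed 65; total 433.
Difference: |359 − 433| = 74.

Option 1 is cheaper by 74.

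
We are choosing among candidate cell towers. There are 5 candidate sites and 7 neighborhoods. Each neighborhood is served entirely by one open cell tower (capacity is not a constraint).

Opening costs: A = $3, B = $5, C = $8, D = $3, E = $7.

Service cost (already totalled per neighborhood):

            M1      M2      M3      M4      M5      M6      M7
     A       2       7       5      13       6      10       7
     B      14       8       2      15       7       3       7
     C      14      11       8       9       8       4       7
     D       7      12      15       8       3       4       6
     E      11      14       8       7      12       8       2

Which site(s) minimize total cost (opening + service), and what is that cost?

For any fixed open set, each neighborhood goes to its cheapest open site; total = fixed + service.
{A, D}: M1→A 2, M2→A 7, M3→A 5, M4→D 8, M5→D 3, M6→D 4, M7→D 6. Service 35; fixed 6; total 41.
{A, B, D}: M1→A 2, M2→A 7, M3→B 2, M4→D 8, M5→D 3, M6→B 3, M7→D 6. Service 31; fixed 11; total 42.
{A, D, E}: M1→A 2, M2→A 7, M3→A 5, M4→E 7, M5→D 3, M6→D 4, M7→E 2. Service 30; fixed 13; total 43.
{A, B, C, D, E}: service 26 + fixed 26 = 52
No other subset beats 41.

Open A and D; minimum total cost 41.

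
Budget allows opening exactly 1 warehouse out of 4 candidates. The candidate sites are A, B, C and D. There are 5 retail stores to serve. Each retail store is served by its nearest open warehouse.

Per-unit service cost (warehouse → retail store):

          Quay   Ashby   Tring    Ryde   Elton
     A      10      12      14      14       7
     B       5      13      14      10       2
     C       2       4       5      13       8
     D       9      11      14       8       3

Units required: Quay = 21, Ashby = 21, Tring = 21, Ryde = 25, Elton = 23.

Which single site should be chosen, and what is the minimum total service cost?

Choose C only; total service cost 740.

With exactly 1 open, each retail store uses its cheapest among the chosen.
{C}: Quay→C 2·21=42, Ashby→C 4·21=84, Tring→C 5·21=105, Ryde→C 13·25=325, Elton→C 8·23=184. Service cost 740.
{B}: service cost 968
{D}: service cost 983
Among all 4 size-1 choices, {C} is lowest.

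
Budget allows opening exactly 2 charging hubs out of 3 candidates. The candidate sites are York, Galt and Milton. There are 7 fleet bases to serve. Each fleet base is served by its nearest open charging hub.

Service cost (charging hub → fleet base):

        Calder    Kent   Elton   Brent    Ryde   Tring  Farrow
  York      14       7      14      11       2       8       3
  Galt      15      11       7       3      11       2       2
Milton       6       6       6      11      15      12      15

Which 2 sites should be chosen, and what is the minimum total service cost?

Choose Galt and Milton; total service cost 36.

With exactly 2 open, each fleet base uses its cheapest among the chosen.
{Galt, Milton}: Calder→Milton 6, Kent→Milton 6, Elton→Milton 6, Brent→Galt 3, Ryde→Galt 11, Tring→Galt 2, Farrow→Galt 2. Service cost 36.
{York, Galt}: service cost 37
{York, Milton}: service cost 42
Among all 3 size-2 choices, {Galt, Milton} is lowest.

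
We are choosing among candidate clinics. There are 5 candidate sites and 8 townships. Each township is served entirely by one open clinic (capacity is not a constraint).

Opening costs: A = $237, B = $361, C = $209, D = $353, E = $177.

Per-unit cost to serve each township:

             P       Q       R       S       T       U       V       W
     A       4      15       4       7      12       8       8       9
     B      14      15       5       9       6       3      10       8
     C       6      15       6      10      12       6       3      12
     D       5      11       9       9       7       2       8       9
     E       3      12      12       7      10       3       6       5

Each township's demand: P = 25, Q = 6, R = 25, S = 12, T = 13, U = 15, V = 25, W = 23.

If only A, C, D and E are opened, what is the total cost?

Each township is assigned to its cheapest site among the open ones.
{A, C, D, E}: P→E 3·25=75, Q→D 11·6=66, R→A 4·25=100, S→A 7·12=84, T→D 7·13=91, U→D 2·15=30, V→C 3·25=75, W→E 5·23=115. Service 636; fixed 976; total 1612.

Total cost: 1612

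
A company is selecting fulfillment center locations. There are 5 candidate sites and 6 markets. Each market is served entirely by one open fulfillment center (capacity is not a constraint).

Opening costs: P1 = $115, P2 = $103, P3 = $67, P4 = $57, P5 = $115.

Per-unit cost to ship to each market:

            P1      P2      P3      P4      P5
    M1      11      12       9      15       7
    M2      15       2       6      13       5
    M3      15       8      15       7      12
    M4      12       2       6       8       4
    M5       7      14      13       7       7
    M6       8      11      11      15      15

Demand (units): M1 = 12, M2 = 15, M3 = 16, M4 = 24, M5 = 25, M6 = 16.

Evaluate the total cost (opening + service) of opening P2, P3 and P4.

Total cost: 876

Each market is assigned to its cheapest site among the open ones.
{P2, P3, P4}: M1→P3 9·12=108, M2→P2 2·15=30, M3→P4 7·16=112, M4→P2 2·24=48, M5→P4 7·25=175, M6→P2 11·16=176. Service 649; fixed 227; total 876.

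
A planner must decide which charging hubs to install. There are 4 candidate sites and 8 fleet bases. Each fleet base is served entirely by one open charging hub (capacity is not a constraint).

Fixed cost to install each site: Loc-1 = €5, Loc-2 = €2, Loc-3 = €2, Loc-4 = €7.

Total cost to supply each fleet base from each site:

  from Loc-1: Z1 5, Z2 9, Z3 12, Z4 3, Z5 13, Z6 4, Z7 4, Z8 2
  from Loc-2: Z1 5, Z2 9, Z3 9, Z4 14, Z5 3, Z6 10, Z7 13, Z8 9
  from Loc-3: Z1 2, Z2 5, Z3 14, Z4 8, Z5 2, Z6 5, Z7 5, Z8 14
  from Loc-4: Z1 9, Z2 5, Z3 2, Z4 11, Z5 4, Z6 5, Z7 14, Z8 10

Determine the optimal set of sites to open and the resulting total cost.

Open Loc-1, Loc-3 and Loc-4; minimum total cost 38.

For any fixed open set, each fleet base goes to its cheapest open site; total = fixed + service.
{Loc-1, Loc-3, Loc-4}: Z1→Loc-3 2, Z2→Loc-3 5, Z3→Loc-4 2, Z4→Loc-1 3, Z5→Loc-3 2, Z6→Loc-1 4, Z7→Loc-1 4, Z8→Loc-1 2. Service 24; fixed 14; total 38.
{Loc-1, Loc-2, Loc-3}: service 31 + fixed 9 = 40
{Loc-1, Loc-2, Loc-3, Loc-4}: Z1→Loc-3 2, Z2→Loc-3 5, Z3→Loc-4 2, Z4→Loc-1 3, Z5→Loc-3 2, Z6→Loc-1 4, Z7→Loc-1 4, Z8→Loc-1 2. Service 24; fixed 16; total 40.
{Loc-2}: service 72 + fixed 2 = 74
No other subset beats 38.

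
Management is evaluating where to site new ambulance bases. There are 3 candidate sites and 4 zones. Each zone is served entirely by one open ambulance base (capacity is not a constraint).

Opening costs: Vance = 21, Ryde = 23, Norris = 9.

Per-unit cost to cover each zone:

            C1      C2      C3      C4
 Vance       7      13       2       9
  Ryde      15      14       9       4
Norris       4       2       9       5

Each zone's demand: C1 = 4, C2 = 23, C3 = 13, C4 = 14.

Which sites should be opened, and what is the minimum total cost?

Open Vance and Norris; minimum total cost 188.

For any fixed open set, each zone goes to its cheapest open site; total = fixed + service.
{Vance, Norris}: C1→Norris 4·4=16, C2→Norris 2·23=46, C3→Vance 2·13=26, C4→Norris 5·14=70. Service 158; fixed 30; total 188.
{Vance, Ryde, Norris}: service 144 + fixed 53 = 197
{Norris}: service 249 + fixed 9 = 258
No other subset beats 188.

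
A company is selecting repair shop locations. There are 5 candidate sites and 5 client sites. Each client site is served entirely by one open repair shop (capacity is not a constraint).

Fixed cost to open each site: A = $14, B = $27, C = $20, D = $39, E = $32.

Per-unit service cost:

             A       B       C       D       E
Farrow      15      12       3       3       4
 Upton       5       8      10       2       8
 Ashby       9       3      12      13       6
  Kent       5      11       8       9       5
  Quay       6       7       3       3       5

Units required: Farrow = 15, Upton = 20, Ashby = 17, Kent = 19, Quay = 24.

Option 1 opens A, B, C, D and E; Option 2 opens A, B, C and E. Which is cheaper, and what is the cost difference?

Option 1: {A, B, C, D, E}: Farrow→C 3·15=45, Upton→D 2·20=40, Ashby→B 3·17=51, Kent→A 5·19=95, Quay→C 3·24=72. Service 303; fixed 132; total 435.
Option 2: {A, B, C, E}: Farrow→C 3·15=45, Upton→A 5·20=100, Ashby→B 3·17=51, Kent→A 5·19=95, Quay→C 3·24=72. Service 363; fixed 93; total 456.
Difference: |435 − 456| = 21.

Option 1 is cheaper by 21.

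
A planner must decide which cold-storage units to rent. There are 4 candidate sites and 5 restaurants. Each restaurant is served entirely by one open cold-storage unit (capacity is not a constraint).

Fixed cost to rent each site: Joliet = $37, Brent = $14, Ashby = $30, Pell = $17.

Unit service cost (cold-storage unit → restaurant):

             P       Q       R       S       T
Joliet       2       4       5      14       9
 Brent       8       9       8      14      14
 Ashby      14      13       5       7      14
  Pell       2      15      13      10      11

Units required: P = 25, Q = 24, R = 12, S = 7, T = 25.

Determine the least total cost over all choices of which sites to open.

Minimum total cost: 547

For any fixed open set, each restaurant goes to its cheapest open site; total = fixed + service.
{Joliet, Ashby}: P→Joliet 2·25=50, Q→Joliet 4·24=96, R→Joliet 5·12=60, S→Ashby 7·7=49, T→Joliet 9·25=225. Service 480; fixed 67; total 547.
{Joliet, Pell}: P→Joliet 2·25=50, Q→Joliet 4·24=96, R→Joliet 5·12=60, S→Pell 10·7=70, T→Joliet 9·25=225. Service 501; fixed 54; total 555.
{Joliet, Brent, Ashby}: service 480 + fixed 81 = 561
{Joliet, Brent, Ashby, Pell}: P→Joliet 2·25=50, Q→Joliet 4·24=96, R→Joliet 5·12=60, S→Ashby 7·7=49, T→Joliet 9·25=225. Service 480; fixed 98; total 578.
(All 15 nonempty subsets were checked; Joliet and Ashby is lowest.)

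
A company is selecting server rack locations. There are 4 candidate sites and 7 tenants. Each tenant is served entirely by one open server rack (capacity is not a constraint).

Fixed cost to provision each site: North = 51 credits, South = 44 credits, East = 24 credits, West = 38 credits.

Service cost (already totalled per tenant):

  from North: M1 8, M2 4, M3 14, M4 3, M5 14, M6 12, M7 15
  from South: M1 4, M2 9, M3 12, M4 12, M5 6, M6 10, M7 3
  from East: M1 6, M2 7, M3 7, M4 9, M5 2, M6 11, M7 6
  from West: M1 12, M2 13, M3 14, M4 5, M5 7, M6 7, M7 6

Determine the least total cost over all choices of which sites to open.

Minimum total cost: 72

For any fixed open set, each tenant goes to its cheapest open site; total = fixed + service.
{East}: M1→East 6, M2→East 7, M3→East 7, M4→East 9, M5→East 2, M6→East 11, M7→East 6. Service 48; fixed 24; total 72.
{South}: M1→South 4, M2→South 9, M3→South 12, M4→South 12, M5→South 6, M6→South 10, M7→South 3. Service 56; fixed 44; total 100.
{East, West}: M1→East 6, M2→East 7, M3→East 7, M4→West 5, M5→East 2, M6→West 7, M7→East 6. Service 40; fixed 62; total 102.
{North, South, East, West}: M1→South 4, M2→North 4, M3→East 7, M4→North 3, M5→East 2, M6→West 7, M7→South 3. Service 30; fixed 157; total 187.
No other subset beats 72.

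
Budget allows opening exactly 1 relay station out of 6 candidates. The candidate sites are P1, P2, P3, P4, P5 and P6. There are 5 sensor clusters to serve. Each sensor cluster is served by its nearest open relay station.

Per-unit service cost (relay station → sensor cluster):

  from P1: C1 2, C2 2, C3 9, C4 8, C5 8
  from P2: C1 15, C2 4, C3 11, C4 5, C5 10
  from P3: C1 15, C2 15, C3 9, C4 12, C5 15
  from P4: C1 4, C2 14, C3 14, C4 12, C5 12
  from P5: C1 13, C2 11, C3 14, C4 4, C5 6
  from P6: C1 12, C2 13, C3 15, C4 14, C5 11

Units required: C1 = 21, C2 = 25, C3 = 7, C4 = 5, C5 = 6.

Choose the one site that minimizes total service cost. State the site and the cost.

With exactly 1 open, each sensor cluster uses its cheapest among the chosen.
{P1}: C1→P1 2·21=42, C2→P1 2·25=50, C3→P1 9·7=63, C4→P1 8·5=40, C5→P1 8·6=48. Service cost 243.
{P2}: service cost 577
{P4}: service cost 664
Among all 6 size-1 choices, {P1} is lowest.

Choose P1 only; total service cost 243.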